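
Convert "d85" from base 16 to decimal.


Input: "d85" in base 16
Positional expansion:
  Digit 'd' (value 13) x 16^2 = 3328
  Digit '8' (value 8) x 16^1 = 128
  Digit '5' (value 5) x 16^0 = 5
Sum = 3461

3461


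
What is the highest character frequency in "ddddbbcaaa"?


Input: ddddbbcaaa
Character counts:
  'a': 3
  'b': 2
  'c': 1
  'd': 4
Maximum frequency: 4

4


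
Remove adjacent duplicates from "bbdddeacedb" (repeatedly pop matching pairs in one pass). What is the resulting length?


Input: bbdddeacedb
Stack-based adjacent duplicate removal:
  Read 'b': push. Stack: b
  Read 'b': matches stack top 'b' => pop. Stack: (empty)
  Read 'd': push. Stack: d
  Read 'd': matches stack top 'd' => pop. Stack: (empty)
  Read 'd': push. Stack: d
  Read 'e': push. Stack: de
  Read 'a': push. Stack: dea
  Read 'c': push. Stack: deac
  Read 'e': push. Stack: deace
  Read 'd': push. Stack: deaced
  Read 'b': push. Stack: deacedb
Final stack: "deacedb" (length 7)

7


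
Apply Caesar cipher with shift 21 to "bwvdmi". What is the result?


Caesar cipher: shift "bwvdmi" by 21
  'b' (pos 1) + 21 = pos 22 = 'w'
  'w' (pos 22) + 21 = pos 17 = 'r'
  'v' (pos 21) + 21 = pos 16 = 'q'
  'd' (pos 3) + 21 = pos 24 = 'y'
  'm' (pos 12) + 21 = pos 7 = 'h'
  'i' (pos 8) + 21 = pos 3 = 'd'
Result: wrqyhd

wrqyhd


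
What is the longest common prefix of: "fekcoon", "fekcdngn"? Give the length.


Words: fekcoon, fekcdngn
  Position 0: all 'f' => match
  Position 1: all 'e' => match
  Position 2: all 'k' => match
  Position 3: all 'c' => match
  Position 4: ('o', 'd') => mismatch, stop
LCP = "fekc" (length 4)

4


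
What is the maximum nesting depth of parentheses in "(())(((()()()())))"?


Input: "(())(((()()()())))"
Tracking depth:
  Position 0 '(': depth becomes 1
  Position 1 '(': depth becomes 2
  Position 2 ')': depth becomes 1
  Position 3 ')': depth becomes 0
  Position 4 '(': depth becomes 1
  Position 5 '(': depth becomes 2
  Position 6 '(': depth becomes 3
  Position 7 '(': depth becomes 4
  Position 8 ')': depth becomes 3
  Position 9 '(': depth becomes 4
  Position 10 ')': depth becomes 3
  Position 11 '(': depth becomes 4
  Position 12 ')': depth becomes 3
  Position 13 '(': depth becomes 4
  Position 14 ')': depth becomes 3
  Position 15 ')': depth becomes 2
  Position 16 ')': depth becomes 1
  Position 17 ')': depth becomes 0
Maximum depth reached: 4

4


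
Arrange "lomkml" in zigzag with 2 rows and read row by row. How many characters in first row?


Zigzag "lomkml" into 2 rows:
Placing characters:
  'l' => row 0
  'o' => row 1
  'm' => row 0
  'k' => row 1
  'm' => row 0
  'l' => row 1
Rows:
  Row 0: "lmm"
  Row 1: "okl"
First row length: 3

3


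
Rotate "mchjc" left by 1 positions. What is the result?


Input: "mchjc", rotate left by 1
First 1 characters: "m"
Remaining characters: "chjc"
Concatenate remaining + first: "chjc" + "m" = "chjcm"

chjcm


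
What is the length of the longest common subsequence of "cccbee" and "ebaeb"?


LCS of "cccbee" and "ebaeb"
DP table:
           e    b    a    e    b
      0    0    0    0    0    0
  c   0    0    0    0    0    0
  c   0    0    0    0    0    0
  c   0    0    0    0    0    0
  b   0    0    1    1    1    1
  e   0    1    1    1    2    2
  e   0    1    1    1    2    2
LCS length = dp[6][5] = 2

2


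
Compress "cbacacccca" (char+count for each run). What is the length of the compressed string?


Input: cbacacccca
Runs:
  'c' x 1 => "c1"
  'b' x 1 => "b1"
  'a' x 1 => "a1"
  'c' x 1 => "c1"
  'a' x 1 => "a1"
  'c' x 4 => "c4"
  'a' x 1 => "a1"
Compressed: "c1b1a1c1a1c4a1"
Compressed length: 14

14


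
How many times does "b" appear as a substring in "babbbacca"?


Searching for "b" in "babbbacca"
Scanning each position:
  Position 0: "b" => MATCH
  Position 1: "a" => no
  Position 2: "b" => MATCH
  Position 3: "b" => MATCH
  Position 4: "b" => MATCH
  Position 5: "a" => no
  Position 6: "c" => no
  Position 7: "c" => no
  Position 8: "a" => no
Total occurrences: 4

4


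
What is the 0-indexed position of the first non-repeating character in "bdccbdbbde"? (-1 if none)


Input: bdccbdbbde
Character frequencies:
  'b': 4
  'c': 2
  'd': 3
  'e': 1
Scanning left to right for freq == 1:
  Position 0 ('b'): freq=4, skip
  Position 1 ('d'): freq=3, skip
  Position 2 ('c'): freq=2, skip
  Position 3 ('c'): freq=2, skip
  Position 4 ('b'): freq=4, skip
  Position 5 ('d'): freq=3, skip
  Position 6 ('b'): freq=4, skip
  Position 7 ('b'): freq=4, skip
  Position 8 ('d'): freq=3, skip
  Position 9 ('e'): unique! => answer = 9

9


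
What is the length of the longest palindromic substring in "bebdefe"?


Input: "bebdefe"
Checking substrings for palindromes:
  [0:3] "beb" (len 3) => palindrome
  [4:7] "efe" (len 3) => palindrome
Longest palindromic substring: "beb" with length 3

3


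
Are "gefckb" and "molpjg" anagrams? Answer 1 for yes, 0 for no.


Strings: "gefckb", "molpjg"
Sorted first:  bcefgk
Sorted second: gjlmop
Differ at position 0: 'b' vs 'g' => not anagrams

0


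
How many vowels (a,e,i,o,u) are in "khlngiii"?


Input: khlngiii
Checking each character:
  'k' at position 0: consonant
  'h' at position 1: consonant
  'l' at position 2: consonant
  'n' at position 3: consonant
  'g' at position 4: consonant
  'i' at position 5: vowel (running total: 1)
  'i' at position 6: vowel (running total: 2)
  'i' at position 7: vowel (running total: 3)
Total vowels: 3

3


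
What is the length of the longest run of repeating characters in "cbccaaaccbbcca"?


Input: "cbccaaaccbbcca"
Scanning for longest run:
  Position 1 ('b'): new char, reset run to 1
  Position 2 ('c'): new char, reset run to 1
  Position 3 ('c'): continues run of 'c', length=2
  Position 4 ('a'): new char, reset run to 1
  Position 5 ('a'): continues run of 'a', length=2
  Position 6 ('a'): continues run of 'a', length=3
  Position 7 ('c'): new char, reset run to 1
  Position 8 ('c'): continues run of 'c', length=2
  Position 9 ('b'): new char, reset run to 1
  Position 10 ('b'): continues run of 'b', length=2
  Position 11 ('c'): new char, reset run to 1
  Position 12 ('c'): continues run of 'c', length=2
  Position 13 ('a'): new char, reset run to 1
Longest run: 'a' with length 3

3


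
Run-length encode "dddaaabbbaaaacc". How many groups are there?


Input: dddaaabbbaaaacc
Scanning for consecutive runs:
  Group 1: 'd' x 3 (positions 0-2)
  Group 2: 'a' x 3 (positions 3-5)
  Group 3: 'b' x 3 (positions 6-8)
  Group 4: 'a' x 4 (positions 9-12)
  Group 5: 'c' x 2 (positions 13-14)
Total groups: 5

5


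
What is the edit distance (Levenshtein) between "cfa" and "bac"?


Computing edit distance: "cfa" -> "bac"
DP table:
           b    a    c
      0    1    2    3
  c   1    1    2    2
  f   2    2    2    3
  a   3    3    2    3
Edit distance = dp[3][3] = 3

3


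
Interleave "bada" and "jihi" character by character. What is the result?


Interleaving "bada" and "jihi":
  Position 0: 'b' from first, 'j' from second => "bj"
  Position 1: 'a' from first, 'i' from second => "ai"
  Position 2: 'd' from first, 'h' from second => "dh"
  Position 3: 'a' from first, 'i' from second => "ai"
Result: bjaidhai

bjaidhai


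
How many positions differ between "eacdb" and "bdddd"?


Comparing "eacdb" and "bdddd" position by position:
  Position 0: 'e' vs 'b' => DIFFER
  Position 1: 'a' vs 'd' => DIFFER
  Position 2: 'c' vs 'd' => DIFFER
  Position 3: 'd' vs 'd' => same
  Position 4: 'b' vs 'd' => DIFFER
Positions that differ: 4

4


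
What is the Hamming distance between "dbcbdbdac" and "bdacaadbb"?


Comparing "dbcbdbdac" and "bdacaadbb" position by position:
  Position 0: 'd' vs 'b' => differ
  Position 1: 'b' vs 'd' => differ
  Position 2: 'c' vs 'a' => differ
  Position 3: 'b' vs 'c' => differ
  Position 4: 'd' vs 'a' => differ
  Position 5: 'b' vs 'a' => differ
  Position 6: 'd' vs 'd' => same
  Position 7: 'a' vs 'b' => differ
  Position 8: 'c' vs 'b' => differ
Total differences (Hamming distance): 8

8


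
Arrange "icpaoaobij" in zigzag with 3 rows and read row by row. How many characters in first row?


Zigzag "icpaoaobij" into 3 rows:
Placing characters:
  'i' => row 0
  'c' => row 1
  'p' => row 2
  'a' => row 1
  'o' => row 0
  'a' => row 1
  'o' => row 2
  'b' => row 1
  'i' => row 0
  'j' => row 1
Rows:
  Row 0: "ioi"
  Row 1: "caabj"
  Row 2: "po"
First row length: 3

3


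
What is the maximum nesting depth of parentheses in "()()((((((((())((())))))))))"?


Input: "()()((((((((())((())))))))))"
Tracking depth:
  Position 0 '(': depth becomes 1
  Position 1 ')': depth becomes 0
  Position 2 '(': depth becomes 1
  Position 3 ')': depth becomes 0
  Position 4 '(': depth becomes 1
  Position 5 '(': depth becomes 2
  Position 6 '(': depth becomes 3
  Position 7 '(': depth becomes 4
  Position 8 '(': depth becomes 5
  Position 9 '(': depth becomes 6
  Position 10 '(': depth becomes 7
  Position 11 '(': depth becomes 8
  Position 12 '(': depth becomes 9
  Position 13 ')': depth becomes 8
  Position 14 ')': depth becomes 7
  Position 15 '(': depth becomes 8
  Position 16 '(': depth becomes 9
  Position 17 '(': depth becomes 10
  Position 18 ')': depth becomes 9
  Position 19 ')': depth becomes 8
  Position 20 ')': depth becomes 7
  Position 21 ')': depth becomes 6
  Position 22 ')': depth becomes 5
  Position 23 ')': depth becomes 4
  Position 24 ')': depth becomes 3
  Position 25 ')': depth becomes 2
  Position 26 ')': depth becomes 1
  Position 27 ')': depth becomes 0
Maximum depth reached: 10

10


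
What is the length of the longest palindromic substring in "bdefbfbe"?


Input: "bdefbfbe"
Checking substrings for palindromes:
  [3:6] "fbf" (len 3) => palindrome
  [4:7] "bfb" (len 3) => palindrome
Longest palindromic substring: "fbf" with length 3

3


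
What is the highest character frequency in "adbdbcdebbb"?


Input: adbdbcdebbb
Character counts:
  'a': 1
  'b': 5
  'c': 1
  'd': 3
  'e': 1
Maximum frequency: 5

5


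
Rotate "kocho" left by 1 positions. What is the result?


Input: "kocho", rotate left by 1
First 1 characters: "k"
Remaining characters: "ocho"
Concatenate remaining + first: "ocho" + "k" = "ochok"

ochok


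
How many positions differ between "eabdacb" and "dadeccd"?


Comparing "eabdacb" and "dadeccd" position by position:
  Position 0: 'e' vs 'd' => DIFFER
  Position 1: 'a' vs 'a' => same
  Position 2: 'b' vs 'd' => DIFFER
  Position 3: 'd' vs 'e' => DIFFER
  Position 4: 'a' vs 'c' => DIFFER
  Position 5: 'c' vs 'c' => same
  Position 6: 'b' vs 'd' => DIFFER
Positions that differ: 5

5


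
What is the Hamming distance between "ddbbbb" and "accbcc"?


Comparing "ddbbbb" and "accbcc" position by position:
  Position 0: 'd' vs 'a' => differ
  Position 1: 'd' vs 'c' => differ
  Position 2: 'b' vs 'c' => differ
  Position 3: 'b' vs 'b' => same
  Position 4: 'b' vs 'c' => differ
  Position 5: 'b' vs 'c' => differ
Total differences (Hamming distance): 5

5


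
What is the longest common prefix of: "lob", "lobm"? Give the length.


Words: lob, lobm
  Position 0: all 'l' => match
  Position 1: all 'o' => match
  Position 2: all 'b' => match
LCP = "lob" (length 3)

3


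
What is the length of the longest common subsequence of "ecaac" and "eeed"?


LCS of "ecaac" and "eeed"
DP table:
           e    e    e    d
      0    0    0    0    0
  e   0    1    1    1    1
  c   0    1    1    1    1
  a   0    1    1    1    1
  a   0    1    1    1    1
  c   0    1    1    1    1
LCS length = dp[5][4] = 1

1


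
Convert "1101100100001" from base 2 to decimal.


Input: "1101100100001" in base 2
Positional expansion:
  Digit '1' (value 1) x 2^12 = 4096
  Digit '1' (value 1) x 2^11 = 2048
  Digit '0' (value 0) x 2^10 = 0
  Digit '1' (value 1) x 2^9 = 512
  Digit '1' (value 1) x 2^8 = 256
  Digit '0' (value 0) x 2^7 = 0
  Digit '0' (value 0) x 2^6 = 0
  Digit '1' (value 1) x 2^5 = 32
  Digit '0' (value 0) x 2^4 = 0
  Digit '0' (value 0) x 2^3 = 0
  Digit '0' (value 0) x 2^2 = 0
  Digit '0' (value 0) x 2^1 = 0
  Digit '1' (value 1) x 2^0 = 1
Sum = 6945

6945


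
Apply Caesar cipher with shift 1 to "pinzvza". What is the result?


Caesar cipher: shift "pinzvza" by 1
  'p' (pos 15) + 1 = pos 16 = 'q'
  'i' (pos 8) + 1 = pos 9 = 'j'
  'n' (pos 13) + 1 = pos 14 = 'o'
  'z' (pos 25) + 1 = pos 0 = 'a'
  'v' (pos 21) + 1 = pos 22 = 'w'
  'z' (pos 25) + 1 = pos 0 = 'a'
  'a' (pos 0) + 1 = pos 1 = 'b'
Result: qjoawab

qjoawab


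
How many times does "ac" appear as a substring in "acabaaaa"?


Searching for "ac" in "acabaaaa"
Scanning each position:
  Position 0: "ac" => MATCH
  Position 1: "ca" => no
  Position 2: "ab" => no
  Position 3: "ba" => no
  Position 4: "aa" => no
  Position 5: "aa" => no
  Position 6: "aa" => no
Total occurrences: 1

1


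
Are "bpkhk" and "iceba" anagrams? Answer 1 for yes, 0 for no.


Strings: "bpkhk", "iceba"
Sorted first:  bhkkp
Sorted second: abcei
Differ at position 0: 'b' vs 'a' => not anagrams

0


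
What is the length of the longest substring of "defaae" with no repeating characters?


Input: "defaae"
Sliding window (track last position of each char):
  Position 0 ('d'): window [0,0] length 1 -- new best
  Position 1 ('e'): window [0,1] length 2 -- new best
  Position 2 ('f'): window [0,2] length 3 -- new best
  Position 3 ('a'): window [0,3] length 4 -- new best
  Position 4 ('a'): repeat (last at 3), move window start to 4
  Position 4 ('a'): window [4,4] length 1
  Position 5 ('e'): window [4,5] length 2
Longest substring with no repeats: "defa" with length 4

4


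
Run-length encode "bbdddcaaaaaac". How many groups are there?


Input: bbdddcaaaaaac
Scanning for consecutive runs:
  Group 1: 'b' x 2 (positions 0-1)
  Group 2: 'd' x 3 (positions 2-4)
  Group 3: 'c' x 1 (positions 5-5)
  Group 4: 'a' x 6 (positions 6-11)
  Group 5: 'c' x 1 (positions 12-12)
Total groups: 5

5


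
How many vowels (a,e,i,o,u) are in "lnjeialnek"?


Input: lnjeialnek
Checking each character:
  'l' at position 0: consonant
  'n' at position 1: consonant
  'j' at position 2: consonant
  'e' at position 3: vowel (running total: 1)
  'i' at position 4: vowel (running total: 2)
  'a' at position 5: vowel (running total: 3)
  'l' at position 6: consonant
  'n' at position 7: consonant
  'e' at position 8: vowel (running total: 4)
  'k' at position 9: consonant
Total vowels: 4

4


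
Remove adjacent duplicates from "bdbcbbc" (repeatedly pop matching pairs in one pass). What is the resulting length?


Input: bdbcbbc
Stack-based adjacent duplicate removal:
  Read 'b': push. Stack: b
  Read 'd': push. Stack: bd
  Read 'b': push. Stack: bdb
  Read 'c': push. Stack: bdbc
  Read 'b': push. Stack: bdbcb
  Read 'b': matches stack top 'b' => pop. Stack: bdbc
  Read 'c': matches stack top 'c' => pop. Stack: bdb
Final stack: "bdb" (length 3)

3


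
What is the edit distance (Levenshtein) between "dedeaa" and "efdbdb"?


Computing edit distance: "dedeaa" -> "efdbdb"
DP table:
           e    f    d    b    d    b
      0    1    2    3    4    5    6
  d   1    1    2    2    3    4    5
  e   2    1    2    3    3    4    5
  d   3    2    2    2    3    3    4
  e   4    3    3    3    3    4    4
  a   5    4    4    4    4    4    5
  a   6    5    5    5    5    5    5
Edit distance = dp[6][6] = 5

5


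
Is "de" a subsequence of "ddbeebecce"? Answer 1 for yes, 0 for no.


Check if "de" is a subsequence of "ddbeebecce"
Greedy scan:
  Position 0 ('d'): matches sub[0] = 'd'
  Position 1 ('d'): no match needed
  Position 2 ('b'): no match needed
  Position 3 ('e'): matches sub[1] = 'e'
  Position 4 ('e'): no match needed
  Position 5 ('b'): no match needed
  Position 6 ('e'): no match needed
  Position 7 ('c'): no match needed
  Position 8 ('c'): no match needed
  Position 9 ('e'): no match needed
All 2 characters matched => is a subsequence

1


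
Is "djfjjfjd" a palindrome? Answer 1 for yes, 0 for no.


Input: djfjjfjd
Reversed: djfjjfjd
  Compare pos 0 ('d') with pos 7 ('d'): match
  Compare pos 1 ('j') with pos 6 ('j'): match
  Compare pos 2 ('f') with pos 5 ('f'): match
  Compare pos 3 ('j') with pos 4 ('j'): match
Result: palindrome

1


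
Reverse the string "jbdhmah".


Input: jbdhmah
Reading characters right to left:
  Position 6: 'h'
  Position 5: 'a'
  Position 4: 'm'
  Position 3: 'h'
  Position 2: 'd'
  Position 1: 'b'
  Position 0: 'j'
Reversed: hamhdbj

hamhdbj


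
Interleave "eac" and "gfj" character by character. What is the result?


Interleaving "eac" and "gfj":
  Position 0: 'e' from first, 'g' from second => "eg"
  Position 1: 'a' from first, 'f' from second => "af"
  Position 2: 'c' from first, 'j' from second => "cj"
Result: egafcj

egafcj


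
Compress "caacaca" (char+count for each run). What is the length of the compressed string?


Input: caacaca
Runs:
  'c' x 1 => "c1"
  'a' x 2 => "a2"
  'c' x 1 => "c1"
  'a' x 1 => "a1"
  'c' x 1 => "c1"
  'a' x 1 => "a1"
Compressed: "c1a2c1a1c1a1"
Compressed length: 12

12


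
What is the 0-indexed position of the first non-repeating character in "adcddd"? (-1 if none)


Input: adcddd
Character frequencies:
  'a': 1
  'c': 1
  'd': 4
Scanning left to right for freq == 1:
  Position 0 ('a'): unique! => answer = 0

0


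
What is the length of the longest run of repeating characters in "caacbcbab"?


Input: "caacbcbab"
Scanning for longest run:
  Position 1 ('a'): new char, reset run to 1
  Position 2 ('a'): continues run of 'a', length=2
  Position 3 ('c'): new char, reset run to 1
  Position 4 ('b'): new char, reset run to 1
  Position 5 ('c'): new char, reset run to 1
  Position 6 ('b'): new char, reset run to 1
  Position 7 ('a'): new char, reset run to 1
  Position 8 ('b'): new char, reset run to 1
Longest run: 'a' with length 2

2


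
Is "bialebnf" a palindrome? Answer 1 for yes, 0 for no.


Input: bialebnf
Reversed: fnbelaib
  Compare pos 0 ('b') with pos 7 ('f'): MISMATCH
  Compare pos 1 ('i') with pos 6 ('n'): MISMATCH
  Compare pos 2 ('a') with pos 5 ('b'): MISMATCH
  Compare pos 3 ('l') with pos 4 ('e'): MISMATCH
Result: not a palindrome

0


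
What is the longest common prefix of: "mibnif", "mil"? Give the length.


Words: mibnif, mil
  Position 0: all 'm' => match
  Position 1: all 'i' => match
  Position 2: ('b', 'l') => mismatch, stop
LCP = "mi" (length 2)

2


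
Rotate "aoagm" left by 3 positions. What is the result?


Input: "aoagm", rotate left by 3
First 3 characters: "aoa"
Remaining characters: "gm"
Concatenate remaining + first: "gm" + "aoa" = "gmaoa"

gmaoa


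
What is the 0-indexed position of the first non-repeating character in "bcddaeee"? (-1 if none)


Input: bcddaeee
Character frequencies:
  'a': 1
  'b': 1
  'c': 1
  'd': 2
  'e': 3
Scanning left to right for freq == 1:
  Position 0 ('b'): unique! => answer = 0

0


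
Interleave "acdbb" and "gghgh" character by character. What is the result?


Interleaving "acdbb" and "gghgh":
  Position 0: 'a' from first, 'g' from second => "ag"
  Position 1: 'c' from first, 'g' from second => "cg"
  Position 2: 'd' from first, 'h' from second => "dh"
  Position 3: 'b' from first, 'g' from second => "bg"
  Position 4: 'b' from first, 'h' from second => "bh"
Result: agcgdhbgbh

agcgdhbgbh


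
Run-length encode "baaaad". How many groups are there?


Input: baaaad
Scanning for consecutive runs:
  Group 1: 'b' x 1 (positions 0-0)
  Group 2: 'a' x 4 (positions 1-4)
  Group 3: 'd' x 1 (positions 5-5)
Total groups: 3

3


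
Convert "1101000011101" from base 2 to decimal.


Input: "1101000011101" in base 2
Positional expansion:
  Digit '1' (value 1) x 2^12 = 4096
  Digit '1' (value 1) x 2^11 = 2048
  Digit '0' (value 0) x 2^10 = 0
  Digit '1' (value 1) x 2^9 = 512
  Digit '0' (value 0) x 2^8 = 0
  Digit '0' (value 0) x 2^7 = 0
  Digit '0' (value 0) x 2^6 = 0
  Digit '0' (value 0) x 2^5 = 0
  Digit '1' (value 1) x 2^4 = 16
  Digit '1' (value 1) x 2^3 = 8
  Digit '1' (value 1) x 2^2 = 4
  Digit '0' (value 0) x 2^1 = 0
  Digit '1' (value 1) x 2^0 = 1
Sum = 6685

6685


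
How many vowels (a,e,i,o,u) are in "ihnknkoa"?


Input: ihnknkoa
Checking each character:
  'i' at position 0: vowel (running total: 1)
  'h' at position 1: consonant
  'n' at position 2: consonant
  'k' at position 3: consonant
  'n' at position 4: consonant
  'k' at position 5: consonant
  'o' at position 6: vowel (running total: 2)
  'a' at position 7: vowel (running total: 3)
Total vowels: 3

3


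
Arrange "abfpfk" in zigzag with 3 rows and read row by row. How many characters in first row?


Zigzag "abfpfk" into 3 rows:
Placing characters:
  'a' => row 0
  'b' => row 1
  'f' => row 2
  'p' => row 1
  'f' => row 0
  'k' => row 1
Rows:
  Row 0: "af"
  Row 1: "bpk"
  Row 2: "f"
First row length: 2

2


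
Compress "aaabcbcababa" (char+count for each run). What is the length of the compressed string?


Input: aaabcbcababa
Runs:
  'a' x 3 => "a3"
  'b' x 1 => "b1"
  'c' x 1 => "c1"
  'b' x 1 => "b1"
  'c' x 1 => "c1"
  'a' x 1 => "a1"
  'b' x 1 => "b1"
  'a' x 1 => "a1"
  'b' x 1 => "b1"
  'a' x 1 => "a1"
Compressed: "a3b1c1b1c1a1b1a1b1a1"
Compressed length: 20

20


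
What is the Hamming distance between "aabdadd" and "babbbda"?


Comparing "aabdadd" and "babbbda" position by position:
  Position 0: 'a' vs 'b' => differ
  Position 1: 'a' vs 'a' => same
  Position 2: 'b' vs 'b' => same
  Position 3: 'd' vs 'b' => differ
  Position 4: 'a' vs 'b' => differ
  Position 5: 'd' vs 'd' => same
  Position 6: 'd' vs 'a' => differ
Total differences (Hamming distance): 4

4


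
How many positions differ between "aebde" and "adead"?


Comparing "aebde" and "adead" position by position:
  Position 0: 'a' vs 'a' => same
  Position 1: 'e' vs 'd' => DIFFER
  Position 2: 'b' vs 'e' => DIFFER
  Position 3: 'd' vs 'a' => DIFFER
  Position 4: 'e' vs 'd' => DIFFER
Positions that differ: 4

4


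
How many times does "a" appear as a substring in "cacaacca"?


Searching for "a" in "cacaacca"
Scanning each position:
  Position 0: "c" => no
  Position 1: "a" => MATCH
  Position 2: "c" => no
  Position 3: "a" => MATCH
  Position 4: "a" => MATCH
  Position 5: "c" => no
  Position 6: "c" => no
  Position 7: "a" => MATCH
Total occurrences: 4

4


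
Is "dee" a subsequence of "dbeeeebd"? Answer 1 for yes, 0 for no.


Check if "dee" is a subsequence of "dbeeeebd"
Greedy scan:
  Position 0 ('d'): matches sub[0] = 'd'
  Position 1 ('b'): no match needed
  Position 2 ('e'): matches sub[1] = 'e'
  Position 3 ('e'): matches sub[2] = 'e'
  Position 4 ('e'): no match needed
  Position 5 ('e'): no match needed
  Position 6 ('b'): no match needed
  Position 7 ('d'): no match needed
All 3 characters matched => is a subsequence

1


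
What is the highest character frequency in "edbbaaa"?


Input: edbbaaa
Character counts:
  'a': 3
  'b': 2
  'd': 1
  'e': 1
Maximum frequency: 3

3


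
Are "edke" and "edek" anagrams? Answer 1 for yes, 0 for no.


Strings: "edke", "edek"
Sorted first:  deek
Sorted second: deek
Sorted forms match => anagrams

1


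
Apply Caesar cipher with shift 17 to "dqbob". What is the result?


Caesar cipher: shift "dqbob" by 17
  'd' (pos 3) + 17 = pos 20 = 'u'
  'q' (pos 16) + 17 = pos 7 = 'h'
  'b' (pos 1) + 17 = pos 18 = 's'
  'o' (pos 14) + 17 = pos 5 = 'f'
  'b' (pos 1) + 17 = pos 18 = 's'
Result: uhsfs

uhsfs


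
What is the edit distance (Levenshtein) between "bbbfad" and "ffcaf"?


Computing edit distance: "bbbfad" -> "ffcaf"
DP table:
           f    f    c    a    f
      0    1    2    3    4    5
  b   1    1    2    3    4    5
  b   2    2    2    3    4    5
  b   3    3    3    3    4    5
  f   4    3    3    4    4    4
  a   5    4    4    4    4    5
  d   6    5    5    5    5    5
Edit distance = dp[6][5] = 5

5


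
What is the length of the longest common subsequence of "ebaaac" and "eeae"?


LCS of "ebaaac" and "eeae"
DP table:
           e    e    a    e
      0    0    0    0    0
  e   0    1    1    1    1
  b   0    1    1    1    1
  a   0    1    1    2    2
  a   0    1    1    2    2
  a   0    1    1    2    2
  c   0    1    1    2    2
LCS length = dp[6][4] = 2

2


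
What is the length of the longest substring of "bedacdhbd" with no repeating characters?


Input: "bedacdhbd"
Sliding window (track last position of each char):
  Position 0 ('b'): window [0,0] length 1 -- new best
  Position 1 ('e'): window [0,1] length 2 -- new best
  Position 2 ('d'): window [0,2] length 3 -- new best
  Position 3 ('a'): window [0,3] length 4 -- new best
  Position 4 ('c'): window [0,4] length 5 -- new best
  Position 5 ('d'): repeat (last at 2), move window start to 3
  Position 5 ('d'): window [3,5] length 3
  Position 6 ('h'): window [3,6] length 4
  Position 7 ('b'): window [3,7] length 5
  Position 8 ('d'): repeat (last at 5), move window start to 6
  Position 8 ('d'): window [6,8] length 3
Longest substring with no repeats: "bedac" with length 5

5


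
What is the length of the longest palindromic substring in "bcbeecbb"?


Input: "bcbeecbb"
Checking substrings for palindromes:
  [0:3] "bcb" (len 3) => palindrome
  [3:5] "ee" (len 2) => palindrome
  [6:8] "bb" (len 2) => palindrome
Longest palindromic substring: "bcb" with length 3

3


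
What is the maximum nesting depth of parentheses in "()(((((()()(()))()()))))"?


Input: "()(((((()()(()))()()))))"
Tracking depth:
  Position 0 '(': depth becomes 1
  Position 1 ')': depth becomes 0
  Position 2 '(': depth becomes 1
  Position 3 '(': depth becomes 2
  Position 4 '(': depth becomes 3
  Position 5 '(': depth becomes 4
  Position 6 '(': depth becomes 5
  Position 7 '(': depth becomes 6
  Position 8 ')': depth becomes 5
  Position 9 '(': depth becomes 6
  Position 10 ')': depth becomes 5
  Position 11 '(': depth becomes 6
  Position 12 '(': depth becomes 7
  Position 13 ')': depth becomes 6
  Position 14 ')': depth becomes 5
  Position 15 ')': depth becomes 4
  Position 16 '(': depth becomes 5
  Position 17 ')': depth becomes 4
  Position 18 '(': depth becomes 5
  Position 19 ')': depth becomes 4
  Position 20 ')': depth becomes 3
  Position 21 ')': depth becomes 2
  Position 22 ')': depth becomes 1
  Position 23 ')': depth becomes 0
Maximum depth reached: 7

7


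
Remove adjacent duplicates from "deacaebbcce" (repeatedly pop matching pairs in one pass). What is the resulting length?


Input: deacaebbcce
Stack-based adjacent duplicate removal:
  Read 'd': push. Stack: d
  Read 'e': push. Stack: de
  Read 'a': push. Stack: dea
  Read 'c': push. Stack: deac
  Read 'a': push. Stack: deaca
  Read 'e': push. Stack: deacae
  Read 'b': push. Stack: deacaeb
  Read 'b': matches stack top 'b' => pop. Stack: deacae
  Read 'c': push. Stack: deacaec
  Read 'c': matches stack top 'c' => pop. Stack: deacae
  Read 'e': matches stack top 'e' => pop. Stack: deaca
Final stack: "deaca" (length 5)

5


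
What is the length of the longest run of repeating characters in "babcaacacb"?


Input: "babcaacacb"
Scanning for longest run:
  Position 1 ('a'): new char, reset run to 1
  Position 2 ('b'): new char, reset run to 1
  Position 3 ('c'): new char, reset run to 1
  Position 4 ('a'): new char, reset run to 1
  Position 5 ('a'): continues run of 'a', length=2
  Position 6 ('c'): new char, reset run to 1
  Position 7 ('a'): new char, reset run to 1
  Position 8 ('c'): new char, reset run to 1
  Position 9 ('b'): new char, reset run to 1
Longest run: 'a' with length 2

2


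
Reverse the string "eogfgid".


Input: eogfgid
Reading characters right to left:
  Position 6: 'd'
  Position 5: 'i'
  Position 4: 'g'
  Position 3: 'f'
  Position 2: 'g'
  Position 1: 'o'
  Position 0: 'e'
Reversed: digfgoe

digfgoe


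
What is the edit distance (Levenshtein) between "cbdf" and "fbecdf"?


Computing edit distance: "cbdf" -> "fbecdf"
DP table:
           f    b    e    c    d    f
      0    1    2    3    4    5    6
  c   1    1    2    3    3    4    5
  b   2    2    1    2    3    4    5
  d   3    3    2    2    3    3    4
  f   4    3    3    3    3    4    3
Edit distance = dp[4][6] = 3

3


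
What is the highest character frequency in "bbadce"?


Input: bbadce
Character counts:
  'a': 1
  'b': 2
  'c': 1
  'd': 1
  'e': 1
Maximum frequency: 2

2


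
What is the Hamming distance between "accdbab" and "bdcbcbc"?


Comparing "accdbab" and "bdcbcbc" position by position:
  Position 0: 'a' vs 'b' => differ
  Position 1: 'c' vs 'd' => differ
  Position 2: 'c' vs 'c' => same
  Position 3: 'd' vs 'b' => differ
  Position 4: 'b' vs 'c' => differ
  Position 5: 'a' vs 'b' => differ
  Position 6: 'b' vs 'c' => differ
Total differences (Hamming distance): 6

6


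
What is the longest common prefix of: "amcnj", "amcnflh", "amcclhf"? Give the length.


Words: amcnj, amcnflh, amcclhf
  Position 0: all 'a' => match
  Position 1: all 'm' => match
  Position 2: all 'c' => match
  Position 3: ('n', 'n', 'c') => mismatch, stop
LCP = "amc" (length 3)

3


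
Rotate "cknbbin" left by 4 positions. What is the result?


Input: "cknbbin", rotate left by 4
First 4 characters: "cknb"
Remaining characters: "bin"
Concatenate remaining + first: "bin" + "cknb" = "bincknb"

bincknb


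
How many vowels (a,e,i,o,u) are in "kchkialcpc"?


Input: kchkialcpc
Checking each character:
  'k' at position 0: consonant
  'c' at position 1: consonant
  'h' at position 2: consonant
  'k' at position 3: consonant
  'i' at position 4: vowel (running total: 1)
  'a' at position 5: vowel (running total: 2)
  'l' at position 6: consonant
  'c' at position 7: consonant
  'p' at position 8: consonant
  'c' at position 9: consonant
Total vowels: 2

2


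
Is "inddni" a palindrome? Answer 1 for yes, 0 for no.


Input: inddni
Reversed: inddni
  Compare pos 0 ('i') with pos 5 ('i'): match
  Compare pos 1 ('n') with pos 4 ('n'): match
  Compare pos 2 ('d') with pos 3 ('d'): match
Result: palindrome

1


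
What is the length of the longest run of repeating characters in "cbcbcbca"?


Input: "cbcbcbca"
Scanning for longest run:
  Position 1 ('b'): new char, reset run to 1
  Position 2 ('c'): new char, reset run to 1
  Position 3 ('b'): new char, reset run to 1
  Position 4 ('c'): new char, reset run to 1
  Position 5 ('b'): new char, reset run to 1
  Position 6 ('c'): new char, reset run to 1
  Position 7 ('a'): new char, reset run to 1
Longest run: 'c' with length 1

1


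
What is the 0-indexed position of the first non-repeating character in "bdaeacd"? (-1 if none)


Input: bdaeacd
Character frequencies:
  'a': 2
  'b': 1
  'c': 1
  'd': 2
  'e': 1
Scanning left to right for freq == 1:
  Position 0 ('b'): unique! => answer = 0

0


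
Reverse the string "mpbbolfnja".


Input: mpbbolfnja
Reading characters right to left:
  Position 9: 'a'
  Position 8: 'j'
  Position 7: 'n'
  Position 6: 'f'
  Position 5: 'l'
  Position 4: 'o'
  Position 3: 'b'
  Position 2: 'b'
  Position 1: 'p'
  Position 0: 'm'
Reversed: ajnflobbpm

ajnflobbpm


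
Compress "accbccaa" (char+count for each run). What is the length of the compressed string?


Input: accbccaa
Runs:
  'a' x 1 => "a1"
  'c' x 2 => "c2"
  'b' x 1 => "b1"
  'c' x 2 => "c2"
  'a' x 2 => "a2"
Compressed: "a1c2b1c2a2"
Compressed length: 10

10


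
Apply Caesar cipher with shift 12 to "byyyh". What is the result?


Caesar cipher: shift "byyyh" by 12
  'b' (pos 1) + 12 = pos 13 = 'n'
  'y' (pos 24) + 12 = pos 10 = 'k'
  'y' (pos 24) + 12 = pos 10 = 'k'
  'y' (pos 24) + 12 = pos 10 = 'k'
  'h' (pos 7) + 12 = pos 19 = 't'
Result: nkkkt

nkkkt


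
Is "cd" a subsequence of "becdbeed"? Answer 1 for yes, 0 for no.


Check if "cd" is a subsequence of "becdbeed"
Greedy scan:
  Position 0 ('b'): no match needed
  Position 1 ('e'): no match needed
  Position 2 ('c'): matches sub[0] = 'c'
  Position 3 ('d'): matches sub[1] = 'd'
  Position 4 ('b'): no match needed
  Position 5 ('e'): no match needed
  Position 6 ('e'): no match needed
  Position 7 ('d'): no match needed
All 2 characters matched => is a subsequence

1


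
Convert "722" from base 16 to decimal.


Input: "722" in base 16
Positional expansion:
  Digit '7' (value 7) x 16^2 = 1792
  Digit '2' (value 2) x 16^1 = 32
  Digit '2' (value 2) x 16^0 = 2
Sum = 1826

1826


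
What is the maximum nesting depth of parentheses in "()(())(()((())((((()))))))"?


Input: "()(())(()((())((((()))))))"
Tracking depth:
  Position 0 '(': depth becomes 1
  Position 1 ')': depth becomes 0
  Position 2 '(': depth becomes 1
  Position 3 '(': depth becomes 2
  Position 4 ')': depth becomes 1
  Position 5 ')': depth becomes 0
  Position 6 '(': depth becomes 1
  Position 7 '(': depth becomes 2
  Position 8 ')': depth becomes 1
  Position 9 '(': depth becomes 2
  Position 10 '(': depth becomes 3
  Position 11 '(': depth becomes 4
  Position 12 ')': depth becomes 3
  Position 13 ')': depth becomes 2
  Position 14 '(': depth becomes 3
  Position 15 '(': depth becomes 4
  Position 16 '(': depth becomes 5
  Position 17 '(': depth becomes 6
  Position 18 '(': depth becomes 7
  Position 19 ')': depth becomes 6
  Position 20 ')': depth becomes 5
  Position 21 ')': depth becomes 4
  Position 22 ')': depth becomes 3
  Position 23 ')': depth becomes 2
  Position 24 ')': depth becomes 1
  Position 25 ')': depth becomes 0
Maximum depth reached: 7

7


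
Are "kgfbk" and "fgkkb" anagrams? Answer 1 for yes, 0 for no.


Strings: "kgfbk", "fgkkb"
Sorted first:  bfgkk
Sorted second: bfgkk
Sorted forms match => anagrams

1


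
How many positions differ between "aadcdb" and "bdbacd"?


Comparing "aadcdb" and "bdbacd" position by position:
  Position 0: 'a' vs 'b' => DIFFER
  Position 1: 'a' vs 'd' => DIFFER
  Position 2: 'd' vs 'b' => DIFFER
  Position 3: 'c' vs 'a' => DIFFER
  Position 4: 'd' vs 'c' => DIFFER
  Position 5: 'b' vs 'd' => DIFFER
Positions that differ: 6

6


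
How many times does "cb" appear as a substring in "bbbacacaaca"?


Searching for "cb" in "bbbacacaaca"
Scanning each position:
  Position 0: "bb" => no
  Position 1: "bb" => no
  Position 2: "ba" => no
  Position 3: "ac" => no
  Position 4: "ca" => no
  Position 5: "ac" => no
  Position 6: "ca" => no
  Position 7: "aa" => no
  Position 8: "ac" => no
  Position 9: "ca" => no
Total occurrences: 0

0


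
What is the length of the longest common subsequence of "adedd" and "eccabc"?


LCS of "adedd" and "eccabc"
DP table:
           e    c    c    a    b    c
      0    0    0    0    0    0    0
  a   0    0    0    0    1    1    1
  d   0    0    0    0    1    1    1
  e   0    1    1    1    1    1    1
  d   0    1    1    1    1    1    1
  d   0    1    1    1    1    1    1
LCS length = dp[5][6] = 1

1


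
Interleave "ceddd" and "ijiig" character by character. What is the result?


Interleaving "ceddd" and "ijiig":
  Position 0: 'c' from first, 'i' from second => "ci"
  Position 1: 'e' from first, 'j' from second => "ej"
  Position 2: 'd' from first, 'i' from second => "di"
  Position 3: 'd' from first, 'i' from second => "di"
  Position 4: 'd' from first, 'g' from second => "dg"
Result: ciejdididg

ciejdididg


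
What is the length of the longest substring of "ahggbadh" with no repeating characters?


Input: "ahggbadh"
Sliding window (track last position of each char):
  Position 0 ('a'): window [0,0] length 1 -- new best
  Position 1 ('h'): window [0,1] length 2 -- new best
  Position 2 ('g'): window [0,2] length 3 -- new best
  Position 3 ('g'): repeat (last at 2), move window start to 3
  Position 3 ('g'): window [3,3] length 1
  Position 4 ('b'): window [3,4] length 2
  Position 5 ('a'): window [3,5] length 3
  Position 6 ('d'): window [3,6] length 4 -- new best
  Position 7 ('h'): window [3,7] length 5 -- new best
Longest substring with no repeats: "gbadh" with length 5

5


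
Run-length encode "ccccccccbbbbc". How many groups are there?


Input: ccccccccbbbbc
Scanning for consecutive runs:
  Group 1: 'c' x 8 (positions 0-7)
  Group 2: 'b' x 4 (positions 8-11)
  Group 3: 'c' x 1 (positions 12-12)
Total groups: 3

3


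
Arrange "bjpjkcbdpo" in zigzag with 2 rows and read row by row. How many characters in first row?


Zigzag "bjpjkcbdpo" into 2 rows:
Placing characters:
  'b' => row 0
  'j' => row 1
  'p' => row 0
  'j' => row 1
  'k' => row 0
  'c' => row 1
  'b' => row 0
  'd' => row 1
  'p' => row 0
  'o' => row 1
Rows:
  Row 0: "bpkbp"
  Row 1: "jjcdo"
First row length: 5

5


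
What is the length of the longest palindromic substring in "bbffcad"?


Input: "bbffcad"
Checking substrings for palindromes:
  [0:2] "bb" (len 2) => palindrome
  [2:4] "ff" (len 2) => palindrome
Longest palindromic substring: "bb" with length 2

2


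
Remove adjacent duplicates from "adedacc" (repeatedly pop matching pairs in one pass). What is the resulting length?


Input: adedacc
Stack-based adjacent duplicate removal:
  Read 'a': push. Stack: a
  Read 'd': push. Stack: ad
  Read 'e': push. Stack: ade
  Read 'd': push. Stack: aded
  Read 'a': push. Stack: adeda
  Read 'c': push. Stack: adedac
  Read 'c': matches stack top 'c' => pop. Stack: adeda
Final stack: "adeda" (length 5)

5


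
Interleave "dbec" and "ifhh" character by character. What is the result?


Interleaving "dbec" and "ifhh":
  Position 0: 'd' from first, 'i' from second => "di"
  Position 1: 'b' from first, 'f' from second => "bf"
  Position 2: 'e' from first, 'h' from second => "eh"
  Position 3: 'c' from first, 'h' from second => "ch"
Result: dibfehch

dibfehch


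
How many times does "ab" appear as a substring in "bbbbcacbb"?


Searching for "ab" in "bbbbcacbb"
Scanning each position:
  Position 0: "bb" => no
  Position 1: "bb" => no
  Position 2: "bb" => no
  Position 3: "bc" => no
  Position 4: "ca" => no
  Position 5: "ac" => no
  Position 6: "cb" => no
  Position 7: "bb" => no
Total occurrences: 0

0


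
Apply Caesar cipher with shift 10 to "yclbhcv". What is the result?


Caesar cipher: shift "yclbhcv" by 10
  'y' (pos 24) + 10 = pos 8 = 'i'
  'c' (pos 2) + 10 = pos 12 = 'm'
  'l' (pos 11) + 10 = pos 21 = 'v'
  'b' (pos 1) + 10 = pos 11 = 'l'
  'h' (pos 7) + 10 = pos 17 = 'r'
  'c' (pos 2) + 10 = pos 12 = 'm'
  'v' (pos 21) + 10 = pos 5 = 'f'
Result: imvlrmf

imvlrmf


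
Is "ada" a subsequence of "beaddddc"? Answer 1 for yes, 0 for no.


Check if "ada" is a subsequence of "beaddddc"
Greedy scan:
  Position 0 ('b'): no match needed
  Position 1 ('e'): no match needed
  Position 2 ('a'): matches sub[0] = 'a'
  Position 3 ('d'): matches sub[1] = 'd'
  Position 4 ('d'): no match needed
  Position 5 ('d'): no match needed
  Position 6 ('d'): no match needed
  Position 7 ('c'): no match needed
Only matched 2/3 characters => not a subsequence

0


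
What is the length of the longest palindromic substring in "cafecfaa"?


Input: "cafecfaa"
Checking substrings for palindromes:
  [6:8] "aa" (len 2) => palindrome
Longest palindromic substring: "aa" with length 2

2


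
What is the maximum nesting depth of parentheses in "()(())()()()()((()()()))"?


Input: "()(())()()()()((()()()))"
Tracking depth:
  Position 0 '(': depth becomes 1
  Position 1 ')': depth becomes 0
  Position 2 '(': depth becomes 1
  Position 3 '(': depth becomes 2
  Position 4 ')': depth becomes 1
  Position 5 ')': depth becomes 0
  Position 6 '(': depth becomes 1
  Position 7 ')': depth becomes 0
  Position 8 '(': depth becomes 1
  Position 9 ')': depth becomes 0
  Position 10 '(': depth becomes 1
  Position 11 ')': depth becomes 0
  Position 12 '(': depth becomes 1
  Position 13 ')': depth becomes 0
  Position 14 '(': depth becomes 1
  Position 15 '(': depth becomes 2
  Position 16 '(': depth becomes 3
  Position 17 ')': depth becomes 2
  Position 18 '(': depth becomes 3
  Position 19 ')': depth becomes 2
  Position 20 '(': depth becomes 3
  Position 21 ')': depth becomes 2
  Position 22 ')': depth becomes 1
  Position 23 ')': depth becomes 0
Maximum depth reached: 3

3


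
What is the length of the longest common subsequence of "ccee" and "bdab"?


LCS of "ccee" and "bdab"
DP table:
           b    d    a    b
      0    0    0    0    0
  c   0    0    0    0    0
  c   0    0    0    0    0
  e   0    0    0    0    0
  e   0    0    0    0    0
LCS length = dp[4][4] = 0

0
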